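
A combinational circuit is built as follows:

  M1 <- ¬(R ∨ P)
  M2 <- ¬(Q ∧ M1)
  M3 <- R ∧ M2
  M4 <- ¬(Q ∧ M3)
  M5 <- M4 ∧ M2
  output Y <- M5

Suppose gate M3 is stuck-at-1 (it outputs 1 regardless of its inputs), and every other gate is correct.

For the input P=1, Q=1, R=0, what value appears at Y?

0

Propagate with M3 forced: M1=0, M2=1, M3=1 [stuck-at-1], M4=0, M5=0.
So Y = 0. (Without the fault it would be 1.)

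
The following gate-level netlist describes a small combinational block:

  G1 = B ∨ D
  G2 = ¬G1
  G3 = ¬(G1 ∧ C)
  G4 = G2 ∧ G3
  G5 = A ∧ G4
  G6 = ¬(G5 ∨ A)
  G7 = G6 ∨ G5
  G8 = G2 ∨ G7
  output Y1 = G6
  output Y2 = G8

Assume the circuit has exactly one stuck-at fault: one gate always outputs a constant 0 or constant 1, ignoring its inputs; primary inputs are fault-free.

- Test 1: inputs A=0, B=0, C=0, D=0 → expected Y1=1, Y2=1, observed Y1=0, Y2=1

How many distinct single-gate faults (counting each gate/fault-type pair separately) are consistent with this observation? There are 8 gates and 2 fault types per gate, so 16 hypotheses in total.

2

Fault-free: G1=0, G2=1, G3=1, G4=1, G5=0, G6=1, G7=1, G8=1 → Y1=1, Y2=1. Observed Y1=0, Y2=1.
  G1: none of the 2 fault types match ✗
  G2: none of the 2 fault types match ✗
  G3: none of the 2 fault types match ✗
  G4: none of the 2 fault types match ✗
  G5: stuck-at-1 ✓; others ✗
  G6: stuck-at-0 ✓; others ✗
  G7: none of the 2 fault types match ✗
  G8: none of the 2 fault types match ✗
Consistent faults: {G5 stuck-at-1, G6 stuck-at-0} — 2 in all.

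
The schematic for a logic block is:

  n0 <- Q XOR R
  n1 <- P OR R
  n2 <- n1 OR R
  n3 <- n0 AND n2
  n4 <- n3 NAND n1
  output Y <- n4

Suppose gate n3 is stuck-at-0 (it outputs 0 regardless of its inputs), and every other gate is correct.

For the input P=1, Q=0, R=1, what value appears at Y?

Propagate with n3 forced: n0=1, n1=1, n2=1, n3=0 [stuck-at-0], n4=1.
So Y = 1. (Without the fault it would be 0.)

1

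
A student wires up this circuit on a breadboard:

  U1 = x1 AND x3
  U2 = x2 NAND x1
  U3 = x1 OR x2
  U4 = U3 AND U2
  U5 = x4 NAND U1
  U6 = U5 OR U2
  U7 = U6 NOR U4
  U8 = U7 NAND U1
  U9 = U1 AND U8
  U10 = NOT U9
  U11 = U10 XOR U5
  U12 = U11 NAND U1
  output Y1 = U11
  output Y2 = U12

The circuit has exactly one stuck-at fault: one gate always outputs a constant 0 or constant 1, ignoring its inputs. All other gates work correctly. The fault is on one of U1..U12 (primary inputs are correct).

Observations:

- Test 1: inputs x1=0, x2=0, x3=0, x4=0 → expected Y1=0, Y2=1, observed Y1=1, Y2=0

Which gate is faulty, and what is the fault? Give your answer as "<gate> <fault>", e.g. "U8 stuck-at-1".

Fault-free values for test 1 (x1=0, x2=0, x3=0, x4=0): U1=0, U2=1, U3=0, U4=0, U5=1, U6=1, U7=0, U8=1, U9=0, U10=1, U11=0, U12=1, giving Y1=0, Y2=1. Observed Y1=1, Y2=0.
Test 1: faults giving observed Y1=1, Y2=0 are {U1 stuck-at-1}.
Only U1 stuck-at-1 is consistent with every test.

U1 stuck-at-1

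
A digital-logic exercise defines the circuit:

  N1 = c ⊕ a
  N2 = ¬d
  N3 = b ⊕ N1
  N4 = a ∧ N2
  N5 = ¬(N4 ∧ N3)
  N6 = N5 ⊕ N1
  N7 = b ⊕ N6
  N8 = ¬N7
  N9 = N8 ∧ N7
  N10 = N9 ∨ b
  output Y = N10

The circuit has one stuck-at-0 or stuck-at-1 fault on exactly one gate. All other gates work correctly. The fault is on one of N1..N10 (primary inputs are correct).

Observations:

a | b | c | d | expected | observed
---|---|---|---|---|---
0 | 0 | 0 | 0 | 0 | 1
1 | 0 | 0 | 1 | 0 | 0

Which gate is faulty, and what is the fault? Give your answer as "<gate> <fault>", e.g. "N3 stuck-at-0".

N8 stuck-at-1

Fault-free values for test 1 (a=0, b=0, c=0, d=0): N1=0, N2=1, N3=0, N4=0, N5=1, N6=1, N7=1, N8=0, N9=0, N10=0, giving Y=0. Observed 1.
Test 1: faults giving observed 1 are {N8 stuck-at-1, N9 stuck-at-1, N10 stuck-at-1}.
Test 2 (a=1, b=0, c=0, d=1): fault-free N1=1, N2=0, N3=1, N4=0, N5=1, N6=0, N7=0, N8=1, N9=0, N10=0 → 0; observed 0. Eliminates N9 stuck-at-1, N10 stuck-at-1.
Only N8 stuck-at-1 is consistent with every test.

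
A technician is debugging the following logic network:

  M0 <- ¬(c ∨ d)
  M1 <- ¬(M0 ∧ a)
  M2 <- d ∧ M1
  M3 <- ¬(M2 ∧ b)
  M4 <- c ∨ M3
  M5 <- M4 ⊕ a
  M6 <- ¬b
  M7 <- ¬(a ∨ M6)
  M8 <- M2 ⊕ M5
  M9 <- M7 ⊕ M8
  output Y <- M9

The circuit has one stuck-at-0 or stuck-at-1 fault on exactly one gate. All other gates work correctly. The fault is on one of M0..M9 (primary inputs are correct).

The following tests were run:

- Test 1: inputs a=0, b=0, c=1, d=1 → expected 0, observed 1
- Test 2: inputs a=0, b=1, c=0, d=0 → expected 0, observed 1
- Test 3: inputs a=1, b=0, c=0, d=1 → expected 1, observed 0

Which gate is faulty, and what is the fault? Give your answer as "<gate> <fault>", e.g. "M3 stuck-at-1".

M4 stuck-at-0

Fault-free values for test 1 (a=0, b=0, c=1, d=1): M0=0, M1=1, M2=1, M3=1, M4=1, M5=1, M6=1, M7=0, M8=0, M9=0, giving Y=0. Observed 1.
Test 1: faults giving observed 1 are {M1 stuck-at-0, M2 stuck-at-0, M4 stuck-at-0, M5 stuck-at-0, M6 stuck-at-0, M7 stuck-at-1, M8 stuck-at-1, M9 stuck-at-1}.
Test 2 (a=0, b=1, c=0, d=0): fault-free M0=1, M1=1, M2=0, M3=1, M4=1, M5=1, M6=0, M7=1, M8=1, M9=0 → 0; observed 1. Eliminates M1 stuck-at-0, M2 stuck-at-0, M6 stuck-at-0, M7 stuck-at-1, M8 stuck-at-1.
Test 3 (a=1, b=0, c=0, d=1): fault-free M0=0, M1=1, M2=1, M3=1, M4=1, M5=0, M6=1, M7=0, M8=1, M9=1 → 1; observed 0. Eliminates M5 stuck-at-0, M9 stuck-at-1.
Only M4 stuck-at-0 is consistent with every test.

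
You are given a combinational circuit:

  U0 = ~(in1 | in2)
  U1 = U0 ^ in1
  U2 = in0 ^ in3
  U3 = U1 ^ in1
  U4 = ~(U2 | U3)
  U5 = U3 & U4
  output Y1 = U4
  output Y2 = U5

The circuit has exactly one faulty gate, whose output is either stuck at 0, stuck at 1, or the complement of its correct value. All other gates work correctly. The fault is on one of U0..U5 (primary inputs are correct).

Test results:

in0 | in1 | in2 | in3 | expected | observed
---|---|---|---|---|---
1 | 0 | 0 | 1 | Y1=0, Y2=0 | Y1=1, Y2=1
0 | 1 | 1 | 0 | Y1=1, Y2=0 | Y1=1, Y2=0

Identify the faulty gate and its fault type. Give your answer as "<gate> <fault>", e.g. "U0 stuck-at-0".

Fault-free values for test 1 (in0=1, in1=0, in2=0, in3=1): U0=1, U1=1, U2=0, U3=1, U4=0, U5=0, giving Y1=0, Y2=0. Observed Y1=1, Y2=1.
Test 1: faults giving observed Y1=1, Y2=1 are {U4 stuck-at-1, U4 inverted output}.
Test 2 (in0=0, in1=1, in2=1, in3=0): fault-free U0=0, U1=1, U2=0, U3=0, U4=1, U5=0 → Y1=1, Y2=0; observed Y1=1, Y2=0. Eliminates U4 inverted output.
Only U4 stuck-at-1 is consistent with every test.

U4 stuck-at-1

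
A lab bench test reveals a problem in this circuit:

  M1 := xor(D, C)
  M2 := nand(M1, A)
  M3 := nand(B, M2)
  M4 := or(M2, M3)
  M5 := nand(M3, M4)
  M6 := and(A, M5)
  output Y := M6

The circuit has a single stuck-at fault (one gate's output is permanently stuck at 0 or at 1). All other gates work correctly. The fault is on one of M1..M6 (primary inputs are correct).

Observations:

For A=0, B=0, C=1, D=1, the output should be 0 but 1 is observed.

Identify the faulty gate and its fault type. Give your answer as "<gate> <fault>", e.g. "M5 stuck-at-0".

Fault-free values for test 1 (A=0, B=0, C=1, D=1): M1=0, M2=1, M3=1, M4=1, M5=0, M6=0, giving Y=0. Observed 1.
Test 1: faults giving observed 1 are {M6 stuck-at-1}.
Only M6 stuck-at-1 is consistent with every test.

M6 stuck-at-1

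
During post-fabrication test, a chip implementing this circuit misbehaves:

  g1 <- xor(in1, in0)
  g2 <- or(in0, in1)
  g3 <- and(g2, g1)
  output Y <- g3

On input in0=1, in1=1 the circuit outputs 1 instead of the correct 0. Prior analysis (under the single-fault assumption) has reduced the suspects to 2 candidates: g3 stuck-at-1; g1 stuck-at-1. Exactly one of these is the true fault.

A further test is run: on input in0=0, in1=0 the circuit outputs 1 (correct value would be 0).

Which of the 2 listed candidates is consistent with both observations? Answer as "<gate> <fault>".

g3 stuck-at-1

Evaluate each candidate on input in0=0, in1=0:
  g3 stuck-at-1: g1=0, g2=0, g3=1 [stuck-at-1] → 1 — matches
  g1 stuck-at-1: g1=1 [stuck-at-1], g2=0, g3=0 → 0 — eliminated
Only g3 stuck-at-1 reproduces the observed 1.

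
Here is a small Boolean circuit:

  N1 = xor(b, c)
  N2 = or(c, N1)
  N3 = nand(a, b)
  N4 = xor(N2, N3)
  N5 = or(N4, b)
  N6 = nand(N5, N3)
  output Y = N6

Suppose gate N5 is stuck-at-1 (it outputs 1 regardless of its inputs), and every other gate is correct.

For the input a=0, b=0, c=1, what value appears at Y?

0

Propagate with N5 forced: N1=1, N2=1, N3=1, N4=0, N5=1 [stuck-at-1], N6=0.
So Y = 0. (Without the fault it would be 1.)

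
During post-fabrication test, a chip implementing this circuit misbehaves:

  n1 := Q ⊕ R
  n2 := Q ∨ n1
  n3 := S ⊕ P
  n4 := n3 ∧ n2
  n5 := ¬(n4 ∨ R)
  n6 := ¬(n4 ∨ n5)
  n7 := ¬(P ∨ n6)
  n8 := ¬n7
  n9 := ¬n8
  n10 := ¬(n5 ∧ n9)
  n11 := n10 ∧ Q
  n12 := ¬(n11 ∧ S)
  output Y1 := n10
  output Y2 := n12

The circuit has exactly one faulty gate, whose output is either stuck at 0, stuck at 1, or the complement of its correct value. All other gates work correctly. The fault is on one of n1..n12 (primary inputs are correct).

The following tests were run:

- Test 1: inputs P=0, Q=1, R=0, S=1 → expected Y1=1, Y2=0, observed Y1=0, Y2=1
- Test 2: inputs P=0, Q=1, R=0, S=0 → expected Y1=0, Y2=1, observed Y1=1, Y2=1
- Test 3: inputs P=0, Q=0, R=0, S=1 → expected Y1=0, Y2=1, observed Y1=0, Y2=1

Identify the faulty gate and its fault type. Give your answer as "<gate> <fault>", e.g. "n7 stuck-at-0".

Fault-free values for test 1 (P=0, Q=1, R=0, S=1): n1=1, n2=1, n3=1, n4=1, n5=0, n6=0, n7=1, n8=0, n9=1, n10=1, n11=1, n12=0, giving Y1=1, Y2=0. Observed Y1=0, Y2=1.
Test 1: faults giving observed Y1=0, Y2=1 are {n2 stuck-at-0, n2 inverted output, n3 stuck-at-0, n3 inverted output, n4 stuck-at-0, n4 inverted output, n5 stuck-at-1, n5 inverted output, n10 stuck-at-0, n10 inverted output}.
Test 2 (P=0, Q=1, R=0, S=0): fault-free n1=1, n2=1, n3=0, n4=0, n5=1, n6=0, n7=1, n8=0, n9=1, n10=0, n11=0, n12=1 → Y1=0, Y2=1; observed Y1=1, Y2=1. Eliminates n2 stuck-at-0, n2 inverted output, n3 stuck-at-0, n4 stuck-at-0, n5 stuck-at-1, n10 stuck-at-0.
Test 3 (P=0, Q=0, R=0, S=1): fault-free n1=0, n2=0, n3=1, n4=0, n5=1, n6=0, n7=1, n8=0, n9=1, n10=0, n11=0, n12=1 → Y1=0, Y2=1; observed Y1=0, Y2=1. Eliminates n4 inverted output, n5 inverted output, n10 inverted output.
Only n3 inverted output is consistent with every test.

n3 inverted output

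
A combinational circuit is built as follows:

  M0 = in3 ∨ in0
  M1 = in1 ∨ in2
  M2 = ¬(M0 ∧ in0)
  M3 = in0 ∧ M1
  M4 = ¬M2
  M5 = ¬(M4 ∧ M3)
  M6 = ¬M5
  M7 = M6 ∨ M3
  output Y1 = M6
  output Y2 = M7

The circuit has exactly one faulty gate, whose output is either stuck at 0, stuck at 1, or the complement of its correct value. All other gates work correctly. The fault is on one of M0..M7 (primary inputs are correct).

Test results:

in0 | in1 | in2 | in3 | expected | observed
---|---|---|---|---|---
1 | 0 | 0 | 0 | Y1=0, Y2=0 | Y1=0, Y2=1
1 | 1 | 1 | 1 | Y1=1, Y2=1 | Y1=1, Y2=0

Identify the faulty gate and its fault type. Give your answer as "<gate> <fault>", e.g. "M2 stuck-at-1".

Fault-free values for test 1 (in0=1, in1=0, in2=0, in3=0): M0=1, M1=0, M2=0, M3=0, M4=1, M5=1, M6=0, M7=0, giving Y1=0, Y2=0. Observed Y1=0, Y2=1.
Test 1: faults giving observed Y1=0, Y2=1 are {M7 stuck-at-1, M7 inverted output}.
Test 2 (in0=1, in1=1, in2=1, in3=1): fault-free M0=1, M1=1, M2=0, M3=1, M4=1, M5=0, M6=1, M7=1 → Y1=1, Y2=1; observed Y1=1, Y2=0. Eliminates M7 stuck-at-1.
Only M7 inverted output is consistent with every test.

M7 inverted output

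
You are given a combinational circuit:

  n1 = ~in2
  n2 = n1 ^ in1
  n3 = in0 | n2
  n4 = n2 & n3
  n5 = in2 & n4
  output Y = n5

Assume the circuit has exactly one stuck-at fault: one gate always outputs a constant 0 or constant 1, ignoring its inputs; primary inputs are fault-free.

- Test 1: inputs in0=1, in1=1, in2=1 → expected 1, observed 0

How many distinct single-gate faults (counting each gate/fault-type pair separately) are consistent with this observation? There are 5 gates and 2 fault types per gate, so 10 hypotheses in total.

5

Fault-free: n1=0, n2=1, n3=1, n4=1, n5=1 → 1. Observed 0.
  n1 stuck-at-0: output 1 ✗
  n1 stuck-at-1: output 0 ✓
  n2 stuck-at-0: output 0 ✓
  n2 stuck-at-1: output 1 ✗
  n3 stuck-at-0: output 0 ✓
  n3 stuck-at-1: output 1 ✗
  n4 stuck-at-0: output 0 ✓
  n4 stuck-at-1: output 1 ✗
  n5 stuck-at-0: output 0 ✓
  n5 stuck-at-1: output 1 ✗
Consistent faults: {n1 stuck-at-1, n2 stuck-at-0, n3 stuck-at-0, n4 stuck-at-0, n5 stuck-at-0} — 5 in all.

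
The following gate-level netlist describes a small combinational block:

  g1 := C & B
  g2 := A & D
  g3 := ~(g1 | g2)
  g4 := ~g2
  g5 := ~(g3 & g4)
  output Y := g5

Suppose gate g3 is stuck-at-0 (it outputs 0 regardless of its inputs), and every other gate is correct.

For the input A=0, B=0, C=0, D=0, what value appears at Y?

Propagate with g3 forced: g1=0, g2=0, g3=0 [stuck-at-0], g4=1, g5=1.
So Y = 1. (Without the fault it would be 0.)

1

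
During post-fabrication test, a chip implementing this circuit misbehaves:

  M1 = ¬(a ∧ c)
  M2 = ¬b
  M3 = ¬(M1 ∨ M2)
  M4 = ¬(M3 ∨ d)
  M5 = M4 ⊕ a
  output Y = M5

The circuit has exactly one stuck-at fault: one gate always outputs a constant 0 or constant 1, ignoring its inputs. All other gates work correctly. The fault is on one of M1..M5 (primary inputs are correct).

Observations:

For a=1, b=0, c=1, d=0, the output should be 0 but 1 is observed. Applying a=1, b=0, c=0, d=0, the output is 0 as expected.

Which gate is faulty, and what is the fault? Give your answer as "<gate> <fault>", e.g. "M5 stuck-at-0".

M2 stuck-at-0

Fault-free values for test 1 (a=1, b=0, c=1, d=0): M1=0, M2=1, M3=0, M4=1, M5=0, giving Y=0. Observed 1.
Test 1: faults giving observed 1 are {M2 stuck-at-0, M3 stuck-at-1, M4 stuck-at-0, M5 stuck-at-1}.
Test 2 (a=1, b=0, c=0, d=0): fault-free M1=1, M2=1, M3=0, M4=1, M5=0 → 0; observed 0. Eliminates M3 stuck-at-1, M4 stuck-at-0, M5 stuck-at-1.
Only M2 stuck-at-0 is consistent with every test.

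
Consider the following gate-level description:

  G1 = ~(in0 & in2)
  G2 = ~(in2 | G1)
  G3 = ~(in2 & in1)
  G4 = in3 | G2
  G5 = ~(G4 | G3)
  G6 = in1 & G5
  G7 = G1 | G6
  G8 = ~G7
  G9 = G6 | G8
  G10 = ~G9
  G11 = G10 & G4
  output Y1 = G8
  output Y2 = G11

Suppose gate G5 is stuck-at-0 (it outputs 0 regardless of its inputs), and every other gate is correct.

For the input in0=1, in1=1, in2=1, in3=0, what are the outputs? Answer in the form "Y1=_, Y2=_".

Y1=1, Y2=0

Propagate with G5 forced: G1=0, G2=0, G3=0, G4=0, G5=0 [stuck-at-0], G6=0, G7=0, G8=1, G9=1, G10=0, G11=0.
So the outputs are Y1=1, Y2=0. (Without the fault they would be Y1=0, Y2=0.)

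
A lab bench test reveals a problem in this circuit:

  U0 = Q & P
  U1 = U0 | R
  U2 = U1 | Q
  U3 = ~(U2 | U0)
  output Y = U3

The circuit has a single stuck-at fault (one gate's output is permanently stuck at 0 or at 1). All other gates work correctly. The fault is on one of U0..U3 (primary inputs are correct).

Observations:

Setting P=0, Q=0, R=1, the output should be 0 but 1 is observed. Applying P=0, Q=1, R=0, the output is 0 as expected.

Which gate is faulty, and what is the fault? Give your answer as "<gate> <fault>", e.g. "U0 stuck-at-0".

U1 stuck-at-0

Fault-free values for test 1 (P=0, Q=0, R=1): U0=0, U1=1, U2=1, U3=0, giving Y=0. Observed 1.
Test 1: faults giving observed 1 are {U1 stuck-at-0, U2 stuck-at-0, U3 stuck-at-1}.
Test 2 (P=0, Q=1, R=0): fault-free U0=0, U1=0, U2=1, U3=0 → 0; observed 0. Eliminates U2 stuck-at-0, U3 stuck-at-1.
Only U1 stuck-at-0 is consistent with every test.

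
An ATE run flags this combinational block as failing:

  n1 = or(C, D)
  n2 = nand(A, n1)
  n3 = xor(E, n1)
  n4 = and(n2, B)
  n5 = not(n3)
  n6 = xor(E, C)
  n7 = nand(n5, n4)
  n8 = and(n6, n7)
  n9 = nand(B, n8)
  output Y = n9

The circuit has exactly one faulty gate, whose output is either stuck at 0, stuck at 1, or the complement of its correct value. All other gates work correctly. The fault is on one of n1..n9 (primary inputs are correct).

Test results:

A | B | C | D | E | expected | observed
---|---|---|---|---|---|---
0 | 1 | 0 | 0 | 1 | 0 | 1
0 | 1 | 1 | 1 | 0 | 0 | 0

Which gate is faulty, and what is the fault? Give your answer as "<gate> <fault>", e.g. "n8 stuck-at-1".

Fault-free values for test 1 (A=0, B=1, C=0, D=0, E=1): n1=0, n2=1, n3=1, n4=1, n5=0, n6=1, n7=1, n8=1, n9=0, giving Y=0. Observed 1.
Test 1: faults giving observed 1 are {n1 stuck-at-1, n1 inverted output, n3 stuck-at-0, n3 inverted output, n5 stuck-at-1, n5 inverted output, n6 stuck-at-0, n6 inverted output, n7 stuck-at-0, n7 inverted output, n8 stuck-at-0, n8 inverted output, n9 stuck-at-1, n9 inverted output}.
Test 2 (A=0, B=1, C=1, D=1, E=0): fault-free n1=1, n2=1, n3=1, n4=1, n5=0, n6=1, n7=1, n8=1, n9=0 → 0; observed 0. Eliminates n1 inverted output, n3 stuck-at-0, n3 inverted output, n5 stuck-at-1, n5 inverted output, n6 stuck-at-0, n6 inverted output, n7 stuck-at-0, n7 inverted output, n8 stuck-at-0, n8 inverted output, n9 stuck-at-1, n9 inverted output.
Only n1 stuck-at-1 is consistent with every test.

n1 stuck-at-1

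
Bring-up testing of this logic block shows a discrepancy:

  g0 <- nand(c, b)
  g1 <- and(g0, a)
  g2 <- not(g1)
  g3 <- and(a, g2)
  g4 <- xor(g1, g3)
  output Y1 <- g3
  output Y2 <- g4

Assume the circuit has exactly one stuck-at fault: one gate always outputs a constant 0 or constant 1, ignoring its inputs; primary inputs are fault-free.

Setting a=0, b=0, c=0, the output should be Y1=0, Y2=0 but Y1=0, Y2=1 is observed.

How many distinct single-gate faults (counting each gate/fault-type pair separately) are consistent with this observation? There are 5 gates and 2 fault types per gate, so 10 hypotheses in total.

2

Fault-free: g0=1, g1=0, g2=1, g3=0, g4=0 → Y1=0, Y2=0. Observed Y1=0, Y2=1.
  g0 stuck-at-0: output Y1=0, Y2=0 ✗
  g0 stuck-at-1: output Y1=0, Y2=0 ✗
  g1 stuck-at-0: output Y1=0, Y2=0 ✗
  g1 stuck-at-1: output Y1=0, Y2=1 ✓
  g2 stuck-at-0: output Y1=0, Y2=0 ✗
  g2 stuck-at-1: output Y1=0, Y2=0 ✗
  g3 stuck-at-0: output Y1=0, Y2=0 ✗
  g3 stuck-at-1: output Y1=1, Y2=1 ✗
  g4 stuck-at-0: output Y1=0, Y2=0 ✗
  g4 stuck-at-1: output Y1=0, Y2=1 ✓
Consistent faults: {g1 stuck-at-1, g4 stuck-at-1} — 2 in all.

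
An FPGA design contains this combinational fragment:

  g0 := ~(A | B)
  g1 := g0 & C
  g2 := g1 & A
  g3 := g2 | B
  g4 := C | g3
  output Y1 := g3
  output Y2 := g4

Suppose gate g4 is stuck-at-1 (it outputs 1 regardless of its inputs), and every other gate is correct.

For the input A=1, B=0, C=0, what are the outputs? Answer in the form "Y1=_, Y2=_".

Propagate with g4 forced: g0=0, g1=0, g2=0, g3=0, g4=1 [stuck-at-1].
So the outputs are Y1=0, Y2=1. (Without the fault they would be Y1=0, Y2=0.)

Y1=0, Y2=1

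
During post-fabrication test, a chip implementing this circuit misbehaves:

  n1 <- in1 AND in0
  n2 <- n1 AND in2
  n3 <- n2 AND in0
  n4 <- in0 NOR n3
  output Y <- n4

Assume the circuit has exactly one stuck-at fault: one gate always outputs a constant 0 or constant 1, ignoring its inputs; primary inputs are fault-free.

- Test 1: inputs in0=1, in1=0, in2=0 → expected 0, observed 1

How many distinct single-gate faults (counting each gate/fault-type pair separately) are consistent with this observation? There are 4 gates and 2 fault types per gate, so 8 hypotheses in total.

Fault-free: n1=0, n2=0, n3=0, n4=0 → 0. Observed 1.
  n1 stuck-at-0: output 0 ✗
  n1 stuck-at-1: output 0 ✗
  n2 stuck-at-0: output 0 ✗
  n2 stuck-at-1: output 0 ✗
  n3 stuck-at-0: output 0 ✗
  n3 stuck-at-1: output 0 ✗
  n4 stuck-at-0: output 0 ✗
  n4 stuck-at-1: output 1 ✓
Consistent faults: {n4 stuck-at-1} — 1 in all.

1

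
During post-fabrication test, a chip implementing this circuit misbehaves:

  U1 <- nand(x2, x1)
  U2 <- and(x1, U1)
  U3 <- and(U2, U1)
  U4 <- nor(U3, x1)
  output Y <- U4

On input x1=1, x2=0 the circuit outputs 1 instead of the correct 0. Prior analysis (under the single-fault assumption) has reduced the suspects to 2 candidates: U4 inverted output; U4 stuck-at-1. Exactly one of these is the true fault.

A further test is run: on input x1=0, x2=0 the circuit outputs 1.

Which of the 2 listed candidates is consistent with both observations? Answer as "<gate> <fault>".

Evaluate each candidate on input x1=0, x2=0:
  U4 inverted output: U1=1, U2=0, U3=0, U4=0 [inverted output] → 0 — eliminated
  U4 stuck-at-1: U1=1, U2=0, U3=0, U4=1 [stuck-at-1] → 1 — matches
Only U4 stuck-at-1 reproduces the observed 1.

U4 stuck-at-1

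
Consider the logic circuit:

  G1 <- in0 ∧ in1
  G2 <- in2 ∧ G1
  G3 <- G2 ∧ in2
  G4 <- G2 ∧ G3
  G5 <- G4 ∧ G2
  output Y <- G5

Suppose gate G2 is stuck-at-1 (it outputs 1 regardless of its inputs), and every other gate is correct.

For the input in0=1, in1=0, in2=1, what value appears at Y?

Propagate with G2 forced: G1=0, G2=1 [stuck-at-1], G3=1, G4=1, G5=1.
So Y = 1. (Without the fault it would be 0.)

1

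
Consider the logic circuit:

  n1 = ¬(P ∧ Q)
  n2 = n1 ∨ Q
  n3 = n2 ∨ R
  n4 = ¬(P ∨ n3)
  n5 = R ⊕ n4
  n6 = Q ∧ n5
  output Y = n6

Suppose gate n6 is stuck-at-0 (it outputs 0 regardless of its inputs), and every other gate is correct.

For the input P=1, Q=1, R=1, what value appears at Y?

0

Propagate with n6 forced: n1=0, n2=1, n3=1, n4=0, n5=1, n6=0 [stuck-at-0].
So Y = 0. (Without the fault it would be 1.)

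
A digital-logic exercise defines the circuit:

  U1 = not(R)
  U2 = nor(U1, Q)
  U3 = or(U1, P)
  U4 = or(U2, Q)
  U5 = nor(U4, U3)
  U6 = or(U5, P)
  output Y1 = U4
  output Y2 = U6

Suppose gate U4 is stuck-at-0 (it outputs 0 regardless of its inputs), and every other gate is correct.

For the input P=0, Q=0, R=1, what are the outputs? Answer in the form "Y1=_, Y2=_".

Y1=0, Y2=1

Propagate with U4 forced: U1=0, U2=1, U3=0, U4=0 [stuck-at-0], U5=1, U6=1.
So the outputs are Y1=0, Y2=1. (Without the fault they would be Y1=1, Y2=0.)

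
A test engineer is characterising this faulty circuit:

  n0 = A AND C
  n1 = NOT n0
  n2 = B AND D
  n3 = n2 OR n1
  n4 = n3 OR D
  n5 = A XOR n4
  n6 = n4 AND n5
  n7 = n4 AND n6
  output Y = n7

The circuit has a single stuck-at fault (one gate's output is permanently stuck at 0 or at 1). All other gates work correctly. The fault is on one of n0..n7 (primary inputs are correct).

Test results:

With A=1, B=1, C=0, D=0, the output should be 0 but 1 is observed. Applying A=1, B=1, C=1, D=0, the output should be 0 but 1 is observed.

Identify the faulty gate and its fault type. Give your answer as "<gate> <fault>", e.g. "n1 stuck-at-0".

n7 stuck-at-1

Fault-free values for test 1 (A=1, B=1, C=0, D=0): n0=0, n1=1, n2=0, n3=1, n4=1, n5=0, n6=0, n7=0, giving Y=0. Observed 1.
Test 1: faults giving observed 1 are {n5 stuck-at-1, n6 stuck-at-1, n7 stuck-at-1}.
Test 2 (A=1, B=1, C=1, D=0): fault-free n0=1, n1=0, n2=0, n3=0, n4=0, n5=1, n6=0, n7=0 → 0; observed 1. Eliminates n5 stuck-at-1, n6 stuck-at-1.
Only n7 stuck-at-1 is consistent with every test.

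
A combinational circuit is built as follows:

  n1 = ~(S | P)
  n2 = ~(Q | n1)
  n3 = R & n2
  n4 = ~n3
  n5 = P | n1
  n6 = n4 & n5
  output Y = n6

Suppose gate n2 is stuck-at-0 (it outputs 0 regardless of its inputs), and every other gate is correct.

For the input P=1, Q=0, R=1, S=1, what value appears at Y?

1

Propagate with n2 forced: n1=0, n2=0 [stuck-at-0], n3=0, n4=1, n5=1, n6=1.
So Y = 1. (Without the fault it would be 0.)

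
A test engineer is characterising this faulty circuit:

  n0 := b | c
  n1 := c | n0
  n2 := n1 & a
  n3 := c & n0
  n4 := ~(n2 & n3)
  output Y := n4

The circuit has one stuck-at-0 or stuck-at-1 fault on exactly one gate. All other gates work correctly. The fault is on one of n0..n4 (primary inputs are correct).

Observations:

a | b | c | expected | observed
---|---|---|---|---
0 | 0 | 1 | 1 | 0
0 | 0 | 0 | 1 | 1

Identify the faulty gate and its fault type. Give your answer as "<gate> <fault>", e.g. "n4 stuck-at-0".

Fault-free values for test 1 (a=0, b=0, c=1): n0=1, n1=1, n2=0, n3=1, n4=1, giving Y=1. Observed 0.
Test 1: faults giving observed 0 are {n2 stuck-at-1, n4 stuck-at-0}.
Test 2 (a=0, b=0, c=0): fault-free n0=0, n1=0, n2=0, n3=0, n4=1 → 1; observed 1. Eliminates n4 stuck-at-0.
Only n2 stuck-at-1 is consistent with every test.

n2 stuck-at-1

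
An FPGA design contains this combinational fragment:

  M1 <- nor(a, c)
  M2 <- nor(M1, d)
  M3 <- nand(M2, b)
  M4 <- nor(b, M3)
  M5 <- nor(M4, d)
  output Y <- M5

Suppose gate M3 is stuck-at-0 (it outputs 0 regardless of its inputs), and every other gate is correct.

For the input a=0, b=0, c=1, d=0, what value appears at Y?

Propagate with M3 forced: M1=0, M2=1, M3=0 [stuck-at-0], M4=1, M5=0.
So Y = 0. (Without the fault it would be 1.)

0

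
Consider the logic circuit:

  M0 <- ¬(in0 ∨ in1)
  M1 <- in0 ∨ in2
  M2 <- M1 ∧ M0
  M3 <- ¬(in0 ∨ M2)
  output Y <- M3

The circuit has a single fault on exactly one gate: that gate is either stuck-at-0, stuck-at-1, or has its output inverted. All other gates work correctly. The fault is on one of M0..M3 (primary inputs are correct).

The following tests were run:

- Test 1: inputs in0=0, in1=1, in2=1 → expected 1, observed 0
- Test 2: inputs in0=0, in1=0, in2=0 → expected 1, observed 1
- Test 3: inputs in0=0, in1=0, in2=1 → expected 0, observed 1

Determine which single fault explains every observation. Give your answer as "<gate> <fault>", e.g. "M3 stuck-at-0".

Fault-free values for test 1 (in0=0, in1=1, in2=1): M0=0, M1=1, M2=0, M3=1, giving Y=1. Observed 0.
Test 1: faults giving observed 0 are {M0 stuck-at-1, M0 inverted output, M2 stuck-at-1, M2 inverted output, M3 stuck-at-0, M3 inverted output}.
Test 2 (in0=0, in1=0, in2=0): fault-free M0=1, M1=0, M2=0, M3=1 → 1; observed 1. Eliminates M2 stuck-at-1, M2 inverted output, M3 stuck-at-0, M3 inverted output.
Test 3 (in0=0, in1=0, in2=1): fault-free M0=1, M1=1, M2=1, M3=0 → 0; observed 1. Eliminates M0 stuck-at-1.
Only M0 inverted output is consistent with every test.

M0 inverted output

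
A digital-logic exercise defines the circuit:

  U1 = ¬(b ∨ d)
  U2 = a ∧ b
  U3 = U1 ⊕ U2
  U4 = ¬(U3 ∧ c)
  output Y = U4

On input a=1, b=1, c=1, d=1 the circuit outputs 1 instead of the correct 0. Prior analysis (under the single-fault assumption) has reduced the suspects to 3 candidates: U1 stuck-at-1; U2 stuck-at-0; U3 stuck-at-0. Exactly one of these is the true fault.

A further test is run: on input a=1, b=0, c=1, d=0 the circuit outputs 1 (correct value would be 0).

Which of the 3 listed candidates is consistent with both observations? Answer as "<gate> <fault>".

U3 stuck-at-0

Evaluate each candidate on input a=1, b=0, c=1, d=0:
  U1 stuck-at-1: U1=1 [stuck-at-1], U2=0, U3=1, U4=0 → 0 — eliminated
  U2 stuck-at-0: U1=1, U2=0 [stuck-at-0], U3=1, U4=0 → 0 — eliminated
  U3 stuck-at-0: U1=1, U2=0, U3=0 [stuck-at-0], U4=1 → 1 — matches
Only U3 stuck-at-0 reproduces the observed 1.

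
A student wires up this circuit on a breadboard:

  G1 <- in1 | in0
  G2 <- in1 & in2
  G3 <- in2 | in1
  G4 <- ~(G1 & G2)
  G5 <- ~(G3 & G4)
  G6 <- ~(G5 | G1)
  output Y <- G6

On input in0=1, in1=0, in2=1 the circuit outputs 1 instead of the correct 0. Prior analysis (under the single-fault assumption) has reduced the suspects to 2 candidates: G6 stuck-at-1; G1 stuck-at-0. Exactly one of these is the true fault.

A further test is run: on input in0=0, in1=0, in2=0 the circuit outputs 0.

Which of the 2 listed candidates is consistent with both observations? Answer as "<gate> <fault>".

Evaluate each candidate on input in0=0, in1=0, in2=0:
  G6 stuck-at-1: G1=0, G2=0, G3=0, G4=1, G5=1, G6=1 [stuck-at-1] → 1 — eliminated
  G1 stuck-at-0: G1=0 [stuck-at-0], G2=0, G3=0, G4=1, G5=1, G6=0 → 0 — matches
Only G1 stuck-at-0 reproduces the observed 0.

G1 stuck-at-0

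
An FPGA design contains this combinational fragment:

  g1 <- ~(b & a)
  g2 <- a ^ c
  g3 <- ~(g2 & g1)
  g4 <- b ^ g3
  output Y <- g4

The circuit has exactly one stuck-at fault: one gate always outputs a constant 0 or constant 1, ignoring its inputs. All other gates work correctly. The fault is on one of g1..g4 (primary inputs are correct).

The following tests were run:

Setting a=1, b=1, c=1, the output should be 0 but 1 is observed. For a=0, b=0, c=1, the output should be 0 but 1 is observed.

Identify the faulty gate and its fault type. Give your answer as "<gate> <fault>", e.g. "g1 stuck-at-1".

g4 stuck-at-1

Fault-free values for test 1 (a=1, b=1, c=1): g1=0, g2=0, g3=1, g4=0, giving Y=0. Observed 1.
Test 1: faults giving observed 1 are {g3 stuck-at-0, g4 stuck-at-1}.
Test 2 (a=0, b=0, c=1): fault-free g1=1, g2=1, g3=0, g4=0 → 0; observed 1. Eliminates g3 stuck-at-0.
Only g4 stuck-at-1 is consistent with every test.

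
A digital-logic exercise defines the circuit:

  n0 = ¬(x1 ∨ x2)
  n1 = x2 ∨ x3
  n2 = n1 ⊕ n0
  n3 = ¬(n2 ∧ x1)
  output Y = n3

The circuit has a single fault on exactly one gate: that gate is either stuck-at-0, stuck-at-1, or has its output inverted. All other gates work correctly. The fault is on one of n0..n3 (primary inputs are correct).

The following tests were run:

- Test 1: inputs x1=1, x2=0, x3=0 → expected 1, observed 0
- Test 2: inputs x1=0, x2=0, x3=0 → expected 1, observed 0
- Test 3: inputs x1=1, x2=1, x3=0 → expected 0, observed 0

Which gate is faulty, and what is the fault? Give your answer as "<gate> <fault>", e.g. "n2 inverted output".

n3 stuck-at-0

Fault-free values for test 1 (x1=1, x2=0, x3=0): n0=0, n1=0, n2=0, n3=1, giving Y=1. Observed 0.
Test 1: faults giving observed 0 are {n0 stuck-at-1, n0 inverted output, n1 stuck-at-1, n1 inverted output, n2 stuck-at-1, n2 inverted output, n3 stuck-at-0, n3 inverted output}.
Test 2 (x1=0, x2=0, x3=0): fault-free n0=1, n1=0, n2=1, n3=1 → 1; observed 0. Eliminates n0 stuck-at-1, n0 inverted output, n1 stuck-at-1, n1 inverted output, n2 stuck-at-1, n2 inverted output.
Test 3 (x1=1, x2=1, x3=0): fault-free n0=0, n1=1, n2=1, n3=0 → 0; observed 0. Eliminates n3 inverted output.
Only n3 stuck-at-0 is consistent with every test.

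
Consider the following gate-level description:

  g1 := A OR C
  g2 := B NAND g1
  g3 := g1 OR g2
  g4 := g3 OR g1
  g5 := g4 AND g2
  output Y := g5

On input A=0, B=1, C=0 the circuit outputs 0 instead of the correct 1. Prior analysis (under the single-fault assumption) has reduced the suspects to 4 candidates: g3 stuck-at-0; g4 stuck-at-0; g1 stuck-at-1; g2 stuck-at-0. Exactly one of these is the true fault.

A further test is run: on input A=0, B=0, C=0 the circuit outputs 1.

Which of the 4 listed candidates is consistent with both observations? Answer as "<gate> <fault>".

Evaluate each candidate on input A=0, B=0, C=0:
  g3 stuck-at-0: g1=0, g2=1, g3=0 [stuck-at-0], g4=0, g5=0 → 0 — eliminated
  g4 stuck-at-0: g1=0, g2=1, g3=1, g4=0 [stuck-at-0], g5=0 → 0 — eliminated
  g1 stuck-at-1: g1=1 [stuck-at-1], g2=1, g3=1, g4=1, g5=1 → 1 — matches
  g2 stuck-at-0: g1=0, g2=0 [stuck-at-0], g3=0, g4=0, g5=0 → 0 — eliminated
Only g1 stuck-at-1 reproduces the observed 1.

g1 stuck-at-1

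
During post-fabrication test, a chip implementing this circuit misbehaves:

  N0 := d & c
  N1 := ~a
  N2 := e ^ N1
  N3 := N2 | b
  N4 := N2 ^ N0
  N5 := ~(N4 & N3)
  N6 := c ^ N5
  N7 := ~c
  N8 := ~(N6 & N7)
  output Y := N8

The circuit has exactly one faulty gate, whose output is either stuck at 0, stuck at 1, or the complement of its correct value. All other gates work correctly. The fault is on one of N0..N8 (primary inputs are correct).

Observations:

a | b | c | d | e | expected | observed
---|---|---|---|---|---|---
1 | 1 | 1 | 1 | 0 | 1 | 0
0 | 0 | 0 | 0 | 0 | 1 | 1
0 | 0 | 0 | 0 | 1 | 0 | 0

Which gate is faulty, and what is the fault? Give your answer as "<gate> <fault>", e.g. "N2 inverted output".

N7 stuck-at-1

Fault-free values for test 1 (a=1, b=1, c=1, d=1, e=0): N0=1, N1=0, N2=0, N3=1, N4=1, N5=0, N6=1, N7=0, N8=1, giving Y=1. Observed 0.
Test 1: faults giving observed 0 are {N7 stuck-at-1, N7 inverted output, N8 stuck-at-0, N8 inverted output}.
Test 2 (a=0, b=0, c=0, d=0, e=0): fault-free N0=0, N1=1, N2=1, N3=1, N4=1, N5=0, N6=0, N7=1, N8=1 → 1; observed 1. Eliminates N8 stuck-at-0, N8 inverted output.
Test 3 (a=0, b=0, c=0, d=0, e=1): fault-free N0=0, N1=1, N2=0, N3=0, N4=0, N5=1, N6=1, N7=1, N8=0 → 0; observed 0. Eliminates N7 inverted output.
Only N7 stuck-at-1 is consistent with every test.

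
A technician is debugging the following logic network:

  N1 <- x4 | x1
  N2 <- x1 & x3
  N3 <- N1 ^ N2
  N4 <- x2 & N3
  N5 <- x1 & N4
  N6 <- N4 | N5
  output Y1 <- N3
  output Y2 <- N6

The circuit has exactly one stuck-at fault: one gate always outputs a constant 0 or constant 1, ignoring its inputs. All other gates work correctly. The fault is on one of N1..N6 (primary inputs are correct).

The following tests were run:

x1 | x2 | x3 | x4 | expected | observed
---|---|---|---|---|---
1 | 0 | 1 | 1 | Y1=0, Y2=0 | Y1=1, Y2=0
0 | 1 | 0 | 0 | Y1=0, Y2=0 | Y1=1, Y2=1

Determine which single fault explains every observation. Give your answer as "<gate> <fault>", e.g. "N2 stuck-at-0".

N3 stuck-at-1

Fault-free values for test 1 (x1=1, x2=0, x3=1, x4=1): N1=1, N2=1, N3=0, N4=0, N5=0, N6=0, giving Y1=0, Y2=0. Observed Y1=1, Y2=0.
Test 1: faults giving observed Y1=1, Y2=0 are {N1 stuck-at-0, N2 stuck-at-0, N3 stuck-at-1}.
Test 2 (x1=0, x2=1, x3=0, x4=0): fault-free N1=0, N2=0, N3=0, N4=0, N5=0, N6=0 → Y1=0, Y2=0; observed Y1=1, Y2=1. Eliminates N1 stuck-at-0, N2 stuck-at-0.
Only N3 stuck-at-1 is consistent with every test.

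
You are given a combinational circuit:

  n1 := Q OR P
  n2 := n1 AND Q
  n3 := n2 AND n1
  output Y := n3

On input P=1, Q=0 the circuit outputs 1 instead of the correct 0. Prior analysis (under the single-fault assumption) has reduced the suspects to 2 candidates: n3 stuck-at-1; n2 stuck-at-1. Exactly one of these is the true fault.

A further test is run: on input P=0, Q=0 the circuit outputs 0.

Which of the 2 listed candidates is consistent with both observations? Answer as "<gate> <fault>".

Evaluate each candidate on input P=0, Q=0:
  n3 stuck-at-1: n1=0, n2=0, n3=1 [stuck-at-1] → 1 — eliminated
  n2 stuck-at-1: n1=0, n2=1 [stuck-at-1], n3=0 → 0 — matches
Only n2 stuck-at-1 reproduces the observed 0.

n2 stuck-at-1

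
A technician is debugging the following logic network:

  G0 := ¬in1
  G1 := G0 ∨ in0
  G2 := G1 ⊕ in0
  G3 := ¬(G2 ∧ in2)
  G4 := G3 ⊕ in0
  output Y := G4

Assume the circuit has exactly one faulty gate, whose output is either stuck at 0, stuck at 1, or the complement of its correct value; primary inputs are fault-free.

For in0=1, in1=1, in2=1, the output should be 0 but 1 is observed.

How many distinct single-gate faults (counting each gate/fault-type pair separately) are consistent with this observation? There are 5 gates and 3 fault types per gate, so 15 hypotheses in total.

8

Fault-free: G0=0, G1=1, G2=0, G3=1, G4=0 → 0. Observed 1.
  G0: none of the 3 fault types match ✗
  G1: stuck-at-0, inverted output ✓; others ✗
  G2: stuck-at-1, inverted output ✓; others ✗
  G3: stuck-at-0, inverted output ✓; others ✗
  G4: stuck-at-1, inverted output ✓; others ✗
Consistent faults: {G1 stuck-at-0, G1 inverted output, G2 stuck-at-1, G2 inverted output, G3 stuck-at-0, G3 inverted output, G4 stuck-at-1, G4 inverted output} — 8 in all.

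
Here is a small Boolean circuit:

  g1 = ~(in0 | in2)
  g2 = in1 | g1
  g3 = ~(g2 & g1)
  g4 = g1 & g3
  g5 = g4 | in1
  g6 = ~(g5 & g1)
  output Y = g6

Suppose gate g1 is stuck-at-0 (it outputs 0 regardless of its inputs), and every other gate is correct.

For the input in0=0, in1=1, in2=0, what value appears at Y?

Propagate with g1 forced: g1=0 [stuck-at-0], g2=1, g3=1, g4=0, g5=1, g6=1.
So Y = 1. (Without the fault it would be 0.)

1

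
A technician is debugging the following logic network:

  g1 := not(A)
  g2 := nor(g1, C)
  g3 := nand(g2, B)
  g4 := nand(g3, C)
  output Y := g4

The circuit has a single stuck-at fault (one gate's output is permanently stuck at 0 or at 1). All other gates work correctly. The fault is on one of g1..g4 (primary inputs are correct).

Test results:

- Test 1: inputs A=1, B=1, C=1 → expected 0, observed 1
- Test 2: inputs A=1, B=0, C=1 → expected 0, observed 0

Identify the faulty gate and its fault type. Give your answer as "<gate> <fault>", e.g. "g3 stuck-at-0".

g2 stuck-at-1

Fault-free values for test 1 (A=1, B=1, C=1): g1=0, g2=0, g3=1, g4=0, giving Y=0. Observed 1.
Test 1: faults giving observed 1 are {g2 stuck-at-1, g3 stuck-at-0, g4 stuck-at-1}.
Test 2 (A=1, B=0, C=1): fault-free g1=0, g2=0, g3=1, g4=0 → 0; observed 0. Eliminates g3 stuck-at-0, g4 stuck-at-1.
Only g2 stuck-at-1 is consistent with every test.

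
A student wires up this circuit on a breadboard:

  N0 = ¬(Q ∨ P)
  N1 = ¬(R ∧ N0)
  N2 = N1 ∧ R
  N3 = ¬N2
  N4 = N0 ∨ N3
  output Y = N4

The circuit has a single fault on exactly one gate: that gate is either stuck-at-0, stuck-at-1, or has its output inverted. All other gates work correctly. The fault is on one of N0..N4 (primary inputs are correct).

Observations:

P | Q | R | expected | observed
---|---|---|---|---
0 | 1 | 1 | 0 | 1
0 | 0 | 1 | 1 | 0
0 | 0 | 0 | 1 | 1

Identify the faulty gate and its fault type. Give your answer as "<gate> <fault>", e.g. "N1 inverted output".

Fault-free values for test 1 (P=0, Q=1, R=1): N0=0, N1=1, N2=1, N3=0, N4=0, giving Y=0. Observed 1.
Test 1: faults giving observed 1 are {N0 stuck-at-1, N0 inverted output, N1 stuck-at-0, N1 inverted output, N2 stuck-at-0, N2 inverted output, N3 stuck-at-1, N3 inverted output, N4 stuck-at-1, N4 inverted output}.
Test 2 (P=0, Q=0, R=1): fault-free N0=1, N1=0, N2=0, N3=1, N4=1 → 1; observed 0. Eliminates N0 stuck-at-1, N1 stuck-at-0, N1 inverted output, N2 stuck-at-0, N2 inverted output, N3 stuck-at-1, N3 inverted output, N4 stuck-at-1.
Test 3 (P=0, Q=0, R=0): fault-free N0=1, N1=1, N2=0, N3=1, N4=1 → 1; observed 1. Eliminates N4 inverted output.
Only N0 inverted output is consistent with every test.

N0 inverted output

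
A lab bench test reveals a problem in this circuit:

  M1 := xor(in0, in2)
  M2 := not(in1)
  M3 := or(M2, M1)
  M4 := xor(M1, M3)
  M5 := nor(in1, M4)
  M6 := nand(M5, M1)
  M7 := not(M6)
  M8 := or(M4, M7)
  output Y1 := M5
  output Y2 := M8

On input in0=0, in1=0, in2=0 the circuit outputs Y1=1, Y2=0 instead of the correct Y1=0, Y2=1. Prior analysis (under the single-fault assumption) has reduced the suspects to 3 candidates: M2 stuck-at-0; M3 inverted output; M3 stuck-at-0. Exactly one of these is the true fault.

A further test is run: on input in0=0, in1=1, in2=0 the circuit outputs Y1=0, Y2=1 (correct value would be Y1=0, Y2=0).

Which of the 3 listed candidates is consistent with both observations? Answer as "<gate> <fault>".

M3 inverted output

Evaluate each candidate on input in0=0, in1=1, in2=0:
  M2 stuck-at-0: M1=0, M2=0 [stuck-at-0], M3=0, M4=0, M5=0, M6=1, M7=0, M8=0 → Y1=0, Y2=0 — eliminated
  M3 inverted output: M1=0, M2=0, M3=1 [inverted output], M4=1, M5=0, M6=1, M7=0, M8=1 → Y1=0, Y2=1 — matches
  M3 stuck-at-0: M1=0, M2=0, M3=0 [stuck-at-0], M4=0, M5=0, M6=1, M7=0, M8=0 → Y1=0, Y2=0 — eliminated
Only M3 inverted output reproduces the observed Y1=0, Y2=1.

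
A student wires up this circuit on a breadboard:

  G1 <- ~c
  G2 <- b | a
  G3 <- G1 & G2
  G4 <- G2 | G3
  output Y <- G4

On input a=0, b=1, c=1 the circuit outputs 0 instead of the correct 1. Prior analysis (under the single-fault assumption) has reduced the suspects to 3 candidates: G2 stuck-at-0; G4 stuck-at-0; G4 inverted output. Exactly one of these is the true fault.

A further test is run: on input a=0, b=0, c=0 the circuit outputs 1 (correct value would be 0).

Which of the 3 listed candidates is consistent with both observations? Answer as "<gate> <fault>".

G4 inverted output

Evaluate each candidate on input a=0, b=0, c=0:
  G2 stuck-at-0: G1=1, G2=0 [stuck-at-0], G3=0, G4=0 → 0 — eliminated
  G4 stuck-at-0: G1=1, G2=0, G3=0, G4=0 [stuck-at-0] → 0 — eliminated
  G4 inverted output: G1=1, G2=0, G3=0, G4=1 [inverted output] → 1 — matches
Only G4 inverted output reproduces the observed 1.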